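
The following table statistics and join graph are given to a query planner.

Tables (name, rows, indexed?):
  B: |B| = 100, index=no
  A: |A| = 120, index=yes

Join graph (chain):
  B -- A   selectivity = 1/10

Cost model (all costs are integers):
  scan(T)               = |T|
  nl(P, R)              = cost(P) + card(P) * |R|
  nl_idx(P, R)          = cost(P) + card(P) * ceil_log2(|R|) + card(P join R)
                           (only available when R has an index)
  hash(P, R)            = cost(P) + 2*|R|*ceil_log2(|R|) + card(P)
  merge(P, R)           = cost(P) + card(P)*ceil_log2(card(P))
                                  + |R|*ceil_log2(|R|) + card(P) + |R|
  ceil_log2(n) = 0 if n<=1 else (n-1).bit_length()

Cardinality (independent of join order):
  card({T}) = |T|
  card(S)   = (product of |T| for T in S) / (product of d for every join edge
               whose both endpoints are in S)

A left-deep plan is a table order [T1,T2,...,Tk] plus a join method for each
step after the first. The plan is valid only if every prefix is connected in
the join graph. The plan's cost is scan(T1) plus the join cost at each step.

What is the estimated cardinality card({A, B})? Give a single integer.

1200

Tables in S: A(120), B(100)
Edges inside S: B-A(d=10)
numerator = 120 * 100 = 12000
denominator = 10 = 10
card(S) = 12000 / 10 = 1200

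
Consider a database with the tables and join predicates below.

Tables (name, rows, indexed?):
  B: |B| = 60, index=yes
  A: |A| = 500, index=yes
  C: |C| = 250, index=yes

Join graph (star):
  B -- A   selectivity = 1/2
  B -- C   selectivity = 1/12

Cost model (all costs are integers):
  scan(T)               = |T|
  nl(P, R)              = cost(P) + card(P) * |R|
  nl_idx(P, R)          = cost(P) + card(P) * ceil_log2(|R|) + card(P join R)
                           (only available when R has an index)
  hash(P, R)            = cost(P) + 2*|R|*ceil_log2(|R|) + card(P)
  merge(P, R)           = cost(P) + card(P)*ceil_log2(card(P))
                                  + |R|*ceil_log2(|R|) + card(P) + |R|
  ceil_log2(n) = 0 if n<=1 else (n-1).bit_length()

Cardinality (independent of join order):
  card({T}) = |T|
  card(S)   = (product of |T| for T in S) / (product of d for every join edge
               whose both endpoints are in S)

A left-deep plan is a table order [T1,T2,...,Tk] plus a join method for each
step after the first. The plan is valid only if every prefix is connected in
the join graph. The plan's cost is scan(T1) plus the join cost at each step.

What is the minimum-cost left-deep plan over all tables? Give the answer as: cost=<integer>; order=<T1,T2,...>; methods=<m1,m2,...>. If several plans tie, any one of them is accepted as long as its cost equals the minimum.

cost=11470; order=C,B,A; methods=hash,hash

Selinger DP (subsets sized 1..n):
  {B}: scan cost=60, card=60
  {A}: scan cost=500, card=500
  {C}: scan cost=250, card=250
  {AB}: card=15000; try (B,hash)→1720, (A,merge)→5480, (B,merge)→5920, (A,hash)→9120, (A,nl_idx)→15600, (B,nl_idx)→18500 …(+2); best=1720 via (B,hash)
  {BC}: card=1250; try (B,hash)→1220, (C,nl_idx)→1790, (C,merge)→2730, (B,merge)→2920, (B,nl_idx)→3000, (C,hash)→4120 …(+2); best=1220 via (B,hash)
  {ABC}: card=312500; try (A,hash)→11470, (C,hash)→20720, (A,merge)→21220, (C,merge)→228970, (A,nl_idx)→324970, (C,nl_idx)→434220 …(+2); best=11470 via (A,hash)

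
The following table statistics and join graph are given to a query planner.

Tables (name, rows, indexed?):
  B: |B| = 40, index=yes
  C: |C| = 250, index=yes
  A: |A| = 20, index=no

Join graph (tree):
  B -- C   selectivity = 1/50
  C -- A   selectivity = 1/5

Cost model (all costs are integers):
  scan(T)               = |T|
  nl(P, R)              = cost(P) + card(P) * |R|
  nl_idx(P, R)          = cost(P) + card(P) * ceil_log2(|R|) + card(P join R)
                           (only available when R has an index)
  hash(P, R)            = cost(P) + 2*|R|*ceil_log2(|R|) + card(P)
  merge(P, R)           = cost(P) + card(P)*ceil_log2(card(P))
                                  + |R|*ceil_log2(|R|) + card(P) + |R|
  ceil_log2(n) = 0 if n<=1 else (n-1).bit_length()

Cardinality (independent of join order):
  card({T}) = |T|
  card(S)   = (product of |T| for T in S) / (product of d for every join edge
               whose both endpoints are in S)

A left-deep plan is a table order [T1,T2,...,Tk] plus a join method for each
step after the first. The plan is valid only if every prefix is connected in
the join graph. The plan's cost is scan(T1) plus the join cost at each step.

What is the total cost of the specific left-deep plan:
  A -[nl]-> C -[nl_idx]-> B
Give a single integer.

step 1: scan A: cost=20, card=20
step 2: join C via nl
    card(P join C) = 20*250/(5) = 1000
    cost = 20 + 20*250 = 5020
step 3: join B via nl_idx
    card(P join B) = 1000*40/(50) = 800
    cost = 5020 + 1000*6 + 800 = 11820

11820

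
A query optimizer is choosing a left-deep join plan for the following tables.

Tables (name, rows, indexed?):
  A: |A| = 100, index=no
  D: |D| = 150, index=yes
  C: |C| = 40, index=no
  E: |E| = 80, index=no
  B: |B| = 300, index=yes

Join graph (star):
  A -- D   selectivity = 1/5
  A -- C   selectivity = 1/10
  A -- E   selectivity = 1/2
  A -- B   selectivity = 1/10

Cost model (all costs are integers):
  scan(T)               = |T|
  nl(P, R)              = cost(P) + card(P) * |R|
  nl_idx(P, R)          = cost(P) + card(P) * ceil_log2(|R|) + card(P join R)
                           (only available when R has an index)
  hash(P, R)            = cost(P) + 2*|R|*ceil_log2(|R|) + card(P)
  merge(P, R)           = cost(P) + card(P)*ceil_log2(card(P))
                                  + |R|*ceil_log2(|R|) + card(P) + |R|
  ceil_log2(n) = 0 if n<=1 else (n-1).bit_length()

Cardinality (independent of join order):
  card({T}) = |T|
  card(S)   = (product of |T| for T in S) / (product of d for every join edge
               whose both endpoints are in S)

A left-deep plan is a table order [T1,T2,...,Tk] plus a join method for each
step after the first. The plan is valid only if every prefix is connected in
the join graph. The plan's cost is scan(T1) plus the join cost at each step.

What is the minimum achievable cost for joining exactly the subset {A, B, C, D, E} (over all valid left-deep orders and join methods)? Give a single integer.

Selinger DP over subsets of {A,B,C,D,E}:
  {A}: scan cost=100, card=100
  {D}: scan cost=150, card=150
  {C}: scan cost=40, card=40
  {E}: scan cost=80, card=80
  {B}: scan cost=300, card=300
  {AD}: card=3000; try (A,hash)→1700, (D,merge)→2250, (A,merge)→2300, (D,hash)→2600, (D,nl_idx)→3900, (D,nl)→15100 …(+1); best=1700 via (A,hash)
  {AC}: card=400; try (C,hash)→680, (A,merge)→1120, (C,merge)→1180, (A,hash)→1480, (A,nl)→4040, (C,nl)→4100; best=680 via (C,hash)
  {AE}: card=4000; try (E,hash)→1320, (A,merge)→1520, (E,merge)→1540, (A,hash)→1560, (A,nl)→8080, (E,nl)→8100; best=1320 via (E,hash)
  {AB}: card=3000; try (A,hash)→2000, (B,merge)→3900, (B,nl_idx)→4000, (A,merge)→4100, (B,hash)→5600, (B,nl)→30100 …(+1); best=2000 via (A,hash)
  {ACD}: card=12000; try (D,hash)→3480, (C,hash)→5180, (D,merge)→6030, (D,nl_idx)→15880, (C,merge)→40980, (D,nl)→60680 …(+1); best=3480 via (D,hash)
  {ADE}: card=120000; try (E,hash)→5820, (D,hash)→7720, (E,merge)→41340, (D,merge)→54670, (D,nl_idx)→153320, (E,nl)→241700 …(+1); best=5820 via (E,hash)
  {ABD}: card=90000; try (D,hash)→7400, (B,hash)→10100, (D,merge)→42350, (B,merge)→43700, (D,nl_idx)→116000, (B,nl_idx)→118700 …(+2); best=7400 via (D,hash)
  {ACE}: card=16000; try (E,hash)→2200, (E,merge)→5320, (C,hash)→5800, (E,nl)→32680, (C,merge)→53600, (C,nl)→161320; best=2200 via (E,hash)
  {ABC}: card=12000; try (C,hash)→5480, (B,hash)→6480, (B,merge)→7680, (B,nl_idx)→16280, (C,merge)→41280, (B,nl)→120680 …(+1); best=5480 via (C,hash)
  {ABE}: card=120000; try (E,hash)→6120, (B,hash)→10720, (E,merge)→41640, (B,merge)→56320, (B,nl_idx)→157320, (E,nl)→242000 …(+1); best=6120 via (E,hash)
  {ACDE}: card=480000; try (E,hash)→16600, (D,hash)→20600, (C,hash)→126300, (E,merge)→184120, (D,merge)→243550, (D,nl_idx)→610200 …(+4); best=16600 via (E,hash)
  {ABCD}: card=360000; try (D,hash)→19880, (B,hash)→20880, (C,hash)→97880, (B,merge)→186480, (D,merge)→186830, (D,nl_idx)→461480 …(+5); best=19880 via (D,hash)
  {ABDE}: card=3600000; try (E,hash)→98520, (D,hash)→128520, (B,hash)→131220, (E,merge)→1628040, (D,merge)→2167470, (B,merge)→2168820 …(+5); best=98520 via (E,hash)
  {ABCE}: card=480000; try (E,hash)→18600, (B,hash)→23600, (C,hash)→126600, (E,merge)→186120, (B,merge)→245200, (B,nl_idx)→626200 …(+4); best=18600 via (E,hash)
  {ABCDE}: card=14400000; try (E,hash)→381000, (D,hash)→501000, (B,hash)→502000, (C,hash)→3699000, (E,merge)→7220520, (B,merge)→9619600 …(+8); best=381000 via (E,hash)

381000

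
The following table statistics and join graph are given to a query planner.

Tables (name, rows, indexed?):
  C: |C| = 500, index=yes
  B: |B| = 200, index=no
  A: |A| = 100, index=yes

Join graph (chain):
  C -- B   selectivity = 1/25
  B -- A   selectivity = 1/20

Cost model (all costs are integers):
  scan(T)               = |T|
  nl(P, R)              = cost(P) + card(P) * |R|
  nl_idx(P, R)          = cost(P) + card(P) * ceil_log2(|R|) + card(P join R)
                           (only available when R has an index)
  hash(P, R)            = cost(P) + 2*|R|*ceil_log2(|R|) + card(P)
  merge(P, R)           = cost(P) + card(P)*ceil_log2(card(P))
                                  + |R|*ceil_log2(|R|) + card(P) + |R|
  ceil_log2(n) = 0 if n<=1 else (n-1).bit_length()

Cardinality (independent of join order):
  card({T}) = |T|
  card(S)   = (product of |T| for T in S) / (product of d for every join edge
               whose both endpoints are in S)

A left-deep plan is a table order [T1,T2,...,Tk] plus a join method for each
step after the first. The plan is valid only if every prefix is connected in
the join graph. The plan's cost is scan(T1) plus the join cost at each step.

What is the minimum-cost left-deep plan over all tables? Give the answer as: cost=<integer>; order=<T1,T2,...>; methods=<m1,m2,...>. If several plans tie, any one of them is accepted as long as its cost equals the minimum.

cost=9600; order=C,B,A; methods=hash,hash

Selinger DP (subsets sized 1..n):
  {C}: scan cost=500, card=500
  {B}: scan cost=200, card=200
  {A}: scan cost=100, card=100
  {BC}: card=4000; try (B,hash)→4200, (C,nl_idx)→6000, (C,merge)→7000, (B,merge)→7300, (C,hash)→9400, (C,nl)→100200 …(+1); best=4200 via (B,hash)
  {AB}: card=1000; try (A,hash)→1800, (A,nl_idx)→2600, (B,merge)→2700, (A,merge)→2800, (B,hash)→3400, (B,nl)→20100 …(+1); best=1800 via (A,hash)
  {ABC}: card=20000; try (A,hash)→9600, (C,hash)→11800, (C,merge)→17800, (C,nl_idx)→30800, (A,nl_idx)→52200, (A,merge)→57000 …(+2); best=9600 via (A,hash)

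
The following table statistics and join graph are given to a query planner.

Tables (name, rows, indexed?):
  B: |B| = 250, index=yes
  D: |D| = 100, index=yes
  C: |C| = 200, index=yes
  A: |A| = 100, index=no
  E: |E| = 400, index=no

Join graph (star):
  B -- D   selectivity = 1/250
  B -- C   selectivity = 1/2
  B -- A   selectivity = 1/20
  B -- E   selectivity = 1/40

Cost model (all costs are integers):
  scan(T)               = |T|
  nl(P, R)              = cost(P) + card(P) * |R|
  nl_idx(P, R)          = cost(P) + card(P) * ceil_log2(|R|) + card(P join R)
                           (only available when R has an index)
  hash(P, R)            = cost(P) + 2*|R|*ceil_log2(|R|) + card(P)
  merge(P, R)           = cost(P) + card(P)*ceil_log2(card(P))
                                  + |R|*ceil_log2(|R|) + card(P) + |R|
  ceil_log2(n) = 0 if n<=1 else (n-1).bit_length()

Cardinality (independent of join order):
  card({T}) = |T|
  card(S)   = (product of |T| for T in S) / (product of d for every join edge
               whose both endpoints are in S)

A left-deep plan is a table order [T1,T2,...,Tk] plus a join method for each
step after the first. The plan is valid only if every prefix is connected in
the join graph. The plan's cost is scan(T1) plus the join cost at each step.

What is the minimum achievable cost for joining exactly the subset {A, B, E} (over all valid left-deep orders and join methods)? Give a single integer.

Selinger DP over subsets of {A,B,E}:
  {B}: scan cost=250, card=250
  {A}: scan cost=100, card=100
  {E}: scan cost=400, card=400
  {AB}: card=1250; try (A,hash)→1900, (B,nl_idx)→2150, (B,merge)→3150, (A,merge)→3300, (B,hash)→4200, (B,nl)→25100 …(+1); best=1900 via (A,hash)
  {BE}: card=2500; try (B,hash)→4800, (B,nl_idx)→6100, (E,merge)→6500, (B,merge)→6650, (E,hash)→7700, (E,nl)→100250 …(+1); best=4800 via (B,hash)
  {ABE}: card=12500; try (A,hash)→8700, (E,hash)→10350, (E,merge)→20900, (A,merge)→38100, (A,nl)→254800, (E,nl)→501900; best=8700 via (A,hash)

8700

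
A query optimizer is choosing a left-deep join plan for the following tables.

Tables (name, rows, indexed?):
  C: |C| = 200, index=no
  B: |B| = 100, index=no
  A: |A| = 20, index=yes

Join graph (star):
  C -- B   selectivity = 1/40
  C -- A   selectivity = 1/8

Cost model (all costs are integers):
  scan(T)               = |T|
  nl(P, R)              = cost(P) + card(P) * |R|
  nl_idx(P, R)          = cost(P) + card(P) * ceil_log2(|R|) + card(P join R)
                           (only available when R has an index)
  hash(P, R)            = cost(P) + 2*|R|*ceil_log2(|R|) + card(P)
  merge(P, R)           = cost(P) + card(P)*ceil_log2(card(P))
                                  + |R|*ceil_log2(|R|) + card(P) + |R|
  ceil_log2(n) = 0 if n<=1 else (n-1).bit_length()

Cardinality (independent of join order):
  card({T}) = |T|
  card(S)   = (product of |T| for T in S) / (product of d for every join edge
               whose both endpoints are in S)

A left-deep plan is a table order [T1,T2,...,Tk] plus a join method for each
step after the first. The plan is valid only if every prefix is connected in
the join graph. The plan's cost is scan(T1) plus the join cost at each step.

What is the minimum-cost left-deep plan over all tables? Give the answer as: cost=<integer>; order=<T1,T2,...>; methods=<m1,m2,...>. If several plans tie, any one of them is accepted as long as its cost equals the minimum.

Selinger DP (subsets sized 1..n):
  {C}: scan cost=200, card=200
  {B}: scan cost=100, card=100
  {A}: scan cost=20, card=20
  {BC}: card=500; try (B,hash)→1800, (C,merge)→2700, (B,merge)→2800, (C,hash)→3400, (C,nl)→20100, (B,nl)→20200; best=1800 via (B,hash)
  {AC}: card=500; try (A,hash)→600, (A,nl_idx)→1700, (C,merge)→1940, (A,merge)→2120, (C,hash)→3240, (C,nl)→4020 …(+1); best=600 via (A,hash)
  {ABC}: card=1250; try (B,hash)→2500, (A,hash)→2500, (A,nl_idx)→5550, (B,merge)→6400, (A,merge)→6920, (A,nl)→11800 …(+1); best=2500 via (B,hash)

cost=2500; order=C,A,B; methods=hash,hash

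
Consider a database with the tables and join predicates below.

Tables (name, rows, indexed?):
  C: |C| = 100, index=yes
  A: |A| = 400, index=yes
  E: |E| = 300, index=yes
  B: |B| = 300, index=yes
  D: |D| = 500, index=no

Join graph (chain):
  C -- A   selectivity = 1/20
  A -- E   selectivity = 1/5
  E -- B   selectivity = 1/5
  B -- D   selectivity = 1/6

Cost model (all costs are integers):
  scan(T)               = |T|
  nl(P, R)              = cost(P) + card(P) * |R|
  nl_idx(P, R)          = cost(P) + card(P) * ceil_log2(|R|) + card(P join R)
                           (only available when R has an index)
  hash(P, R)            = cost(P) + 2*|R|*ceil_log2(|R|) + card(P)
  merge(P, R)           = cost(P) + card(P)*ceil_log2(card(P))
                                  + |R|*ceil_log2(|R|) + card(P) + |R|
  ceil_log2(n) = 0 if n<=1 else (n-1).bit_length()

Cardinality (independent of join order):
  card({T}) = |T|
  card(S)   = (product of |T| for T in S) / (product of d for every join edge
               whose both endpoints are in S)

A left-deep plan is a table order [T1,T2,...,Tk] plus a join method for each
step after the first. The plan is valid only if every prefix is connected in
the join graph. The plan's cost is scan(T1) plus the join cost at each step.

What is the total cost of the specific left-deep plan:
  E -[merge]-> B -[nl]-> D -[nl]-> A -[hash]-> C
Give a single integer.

step 1: scan E: cost=300, card=300
step 2: join B via merge
    card(P join B) = 300*300/(5) = 18000
    cost = 300 + 300*9 + 300*9 + 300 + 300 = 6300
step 3: join D via nl
    card(P join D) = 18000*500/(6) = 1500000
    cost = 6300 + 18000*500 = 9006300
step 4: join A via nl
    card(P join A) = 1500000*400/(5) = 120000000
    cost = 9006300 + 1500000*400 = 609006300
step 5: join C via hash
    card(P join C) = 120000000*100/(20) = 600000000
    cost = 609006300 + 2*100*7 + 120000000 = 729007700

729007700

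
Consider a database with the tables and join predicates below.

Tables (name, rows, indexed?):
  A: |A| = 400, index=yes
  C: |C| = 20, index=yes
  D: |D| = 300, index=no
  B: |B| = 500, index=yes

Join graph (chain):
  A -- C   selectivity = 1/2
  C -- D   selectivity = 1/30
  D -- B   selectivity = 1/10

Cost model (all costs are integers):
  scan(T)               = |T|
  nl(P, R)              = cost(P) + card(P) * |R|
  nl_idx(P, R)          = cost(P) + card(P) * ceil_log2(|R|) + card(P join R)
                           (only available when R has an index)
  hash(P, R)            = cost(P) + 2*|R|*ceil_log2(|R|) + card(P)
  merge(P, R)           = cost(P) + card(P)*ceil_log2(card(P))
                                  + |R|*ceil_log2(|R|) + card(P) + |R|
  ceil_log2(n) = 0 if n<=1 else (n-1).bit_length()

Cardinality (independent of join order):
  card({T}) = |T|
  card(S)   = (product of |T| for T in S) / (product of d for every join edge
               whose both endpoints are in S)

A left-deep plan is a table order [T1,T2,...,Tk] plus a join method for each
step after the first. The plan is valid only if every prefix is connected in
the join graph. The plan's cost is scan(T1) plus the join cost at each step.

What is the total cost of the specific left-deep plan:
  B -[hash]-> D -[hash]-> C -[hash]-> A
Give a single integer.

step 1: scan B: cost=500, card=500
step 2: join D via hash
    card(P join D) = 500*300/(10) = 15000
    cost = 500 + 2*300*9 + 500 = 6400
step 3: join C via hash
    card(P join C) = 15000*20/(30) = 10000
    cost = 6400 + 2*20*5 + 15000 = 21600
step 4: join A via hash
    card(P join A) = 10000*400/(2) = 2000000
    cost = 21600 + 2*400*9 + 10000 = 38800

38800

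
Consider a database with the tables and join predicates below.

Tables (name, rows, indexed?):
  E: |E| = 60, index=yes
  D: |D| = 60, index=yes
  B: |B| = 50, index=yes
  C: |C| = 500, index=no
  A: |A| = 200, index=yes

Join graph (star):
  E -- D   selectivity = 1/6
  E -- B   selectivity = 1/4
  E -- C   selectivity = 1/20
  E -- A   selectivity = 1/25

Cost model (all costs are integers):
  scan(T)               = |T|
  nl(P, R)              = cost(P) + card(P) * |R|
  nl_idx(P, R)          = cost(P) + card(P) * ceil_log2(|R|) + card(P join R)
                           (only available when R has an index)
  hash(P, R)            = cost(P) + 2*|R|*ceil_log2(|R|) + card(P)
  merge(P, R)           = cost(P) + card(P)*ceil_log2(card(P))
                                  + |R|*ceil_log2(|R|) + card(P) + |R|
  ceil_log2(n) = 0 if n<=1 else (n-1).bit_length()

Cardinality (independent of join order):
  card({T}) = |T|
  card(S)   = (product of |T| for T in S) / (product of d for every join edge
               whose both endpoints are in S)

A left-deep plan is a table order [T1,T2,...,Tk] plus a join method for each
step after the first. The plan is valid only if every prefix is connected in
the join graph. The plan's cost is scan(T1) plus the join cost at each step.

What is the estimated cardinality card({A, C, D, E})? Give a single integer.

120000

Tables in S: A(200), C(500), D(60), E(60)
Edges inside S: E-D(d=6), E-C(d=20), E-A(d=25)
numerator = 200 * 500 * 60 * 60 = 360000000
denominator = 6 * 20 * 25 = 3000
card(S) = 360000000 / 3000 = 120000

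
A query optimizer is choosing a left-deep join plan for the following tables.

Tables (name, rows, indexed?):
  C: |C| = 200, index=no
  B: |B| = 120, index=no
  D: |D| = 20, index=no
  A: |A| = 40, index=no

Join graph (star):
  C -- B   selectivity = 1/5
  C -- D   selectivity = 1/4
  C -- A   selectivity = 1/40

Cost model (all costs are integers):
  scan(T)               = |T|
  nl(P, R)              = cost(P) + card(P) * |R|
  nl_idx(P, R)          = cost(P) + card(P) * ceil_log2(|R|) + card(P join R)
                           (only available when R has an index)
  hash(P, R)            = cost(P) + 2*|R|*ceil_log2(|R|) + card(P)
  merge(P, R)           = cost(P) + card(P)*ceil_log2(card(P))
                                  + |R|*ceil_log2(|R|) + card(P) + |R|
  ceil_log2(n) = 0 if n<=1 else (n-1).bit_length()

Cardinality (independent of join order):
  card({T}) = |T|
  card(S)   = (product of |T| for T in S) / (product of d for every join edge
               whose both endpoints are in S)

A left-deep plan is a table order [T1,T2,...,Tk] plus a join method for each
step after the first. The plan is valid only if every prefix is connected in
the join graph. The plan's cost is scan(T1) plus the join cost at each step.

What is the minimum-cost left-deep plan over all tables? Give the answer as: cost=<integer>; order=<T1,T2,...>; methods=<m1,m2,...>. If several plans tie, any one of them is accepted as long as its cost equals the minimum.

cost=3960; order=C,A,D,B; methods=hash,hash,hash

Selinger DP (subsets sized 1..n):
  {C}: scan cost=200, card=200
  {B}: scan cost=120, card=120
  {D}: scan cost=20, card=20
  {A}: scan cost=40, card=40
  {BC}: card=4800; try (B,hash)→2080, (C,merge)→2880, (B,merge)→2960, (C,hash)→3440, (C,nl)→24120, (B,nl)→24200; best=2080 via (B,hash)
  {CD}: card=1000; try (D,hash)→600, (C,merge)→1940, (D,merge)→2120, (C,hash)→3240, (C,nl)→4020, (D,nl)→4200; best=600 via (D,hash)
  {AC}: card=200; try (A,hash)→880, (C,merge)→2120, (A,merge)→2280, (C,hash)→3280, (C,nl)→8040, (A,nl)→8200; best=880 via (A,hash)
  {BCD}: card=24000; try (B,hash)→3280, (D,hash)→7080, (B,merge)→12560, (D,merge)→69400, (D,nl)→98080, (B,nl)→120600; best=3280 via (B,hash)
  {ABC}: card=4800; try (B,hash)→2760, (B,merge)→3640, (A,hash)→7360, (B,nl)→24880, (A,merge)→69560, (A,nl)→194080; best=2760 via (B,hash)
  {ACD}: card=1000; try (D,hash)→1280, (A,hash)→2080, (D,merge)→2800, (D,nl)→4880, (A,merge)→11880, (A,nl)→40600; best=1280 via (D,hash)
  {ABCD}: card=24000; try (B,hash)→3960, (D,hash)→7760, (B,merge)→13240, (A,hash)→27760, (D,merge)→70080, (D,nl)→98760 …(+3); best=3960 via (B,hash)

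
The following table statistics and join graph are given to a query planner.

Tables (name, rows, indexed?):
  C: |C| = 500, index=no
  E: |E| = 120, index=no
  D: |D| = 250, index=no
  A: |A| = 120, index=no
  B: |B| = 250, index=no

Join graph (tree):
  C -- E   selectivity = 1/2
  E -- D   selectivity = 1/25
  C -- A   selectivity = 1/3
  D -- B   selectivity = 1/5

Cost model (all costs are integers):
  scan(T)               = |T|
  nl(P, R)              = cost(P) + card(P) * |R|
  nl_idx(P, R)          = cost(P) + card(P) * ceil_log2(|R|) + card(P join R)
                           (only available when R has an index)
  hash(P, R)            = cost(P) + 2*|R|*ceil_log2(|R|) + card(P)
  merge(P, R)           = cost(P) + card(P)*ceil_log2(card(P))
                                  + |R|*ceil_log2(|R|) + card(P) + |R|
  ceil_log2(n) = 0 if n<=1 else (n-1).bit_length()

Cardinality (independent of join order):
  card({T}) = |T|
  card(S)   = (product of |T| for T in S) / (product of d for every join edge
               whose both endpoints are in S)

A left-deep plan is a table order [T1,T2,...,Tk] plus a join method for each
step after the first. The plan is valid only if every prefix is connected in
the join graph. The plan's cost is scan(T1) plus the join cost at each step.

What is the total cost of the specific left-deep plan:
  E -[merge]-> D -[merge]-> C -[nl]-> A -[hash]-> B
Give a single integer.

48026730

step 1: scan E: cost=120, card=120
step 2: join D via merge
    card(P join D) = 120*250/(25) = 1200
    cost = 120 + 120*7 + 250*8 + 120 + 250 = 3330
step 3: join C via merge
    card(P join C) = 1200*500/(2) = 300000
    cost = 3330 + 1200*11 + 500*9 + 1200 + 500 = 22730
step 4: join A via nl
    card(P join A) = 300000*120/(3) = 12000000
    cost = 22730 + 300000*120 = 36022730
step 5: join B via hash
    card(P join B) = 12000000*250/(5) = 600000000
    cost = 36022730 + 2*250*8 + 12000000 = 48026730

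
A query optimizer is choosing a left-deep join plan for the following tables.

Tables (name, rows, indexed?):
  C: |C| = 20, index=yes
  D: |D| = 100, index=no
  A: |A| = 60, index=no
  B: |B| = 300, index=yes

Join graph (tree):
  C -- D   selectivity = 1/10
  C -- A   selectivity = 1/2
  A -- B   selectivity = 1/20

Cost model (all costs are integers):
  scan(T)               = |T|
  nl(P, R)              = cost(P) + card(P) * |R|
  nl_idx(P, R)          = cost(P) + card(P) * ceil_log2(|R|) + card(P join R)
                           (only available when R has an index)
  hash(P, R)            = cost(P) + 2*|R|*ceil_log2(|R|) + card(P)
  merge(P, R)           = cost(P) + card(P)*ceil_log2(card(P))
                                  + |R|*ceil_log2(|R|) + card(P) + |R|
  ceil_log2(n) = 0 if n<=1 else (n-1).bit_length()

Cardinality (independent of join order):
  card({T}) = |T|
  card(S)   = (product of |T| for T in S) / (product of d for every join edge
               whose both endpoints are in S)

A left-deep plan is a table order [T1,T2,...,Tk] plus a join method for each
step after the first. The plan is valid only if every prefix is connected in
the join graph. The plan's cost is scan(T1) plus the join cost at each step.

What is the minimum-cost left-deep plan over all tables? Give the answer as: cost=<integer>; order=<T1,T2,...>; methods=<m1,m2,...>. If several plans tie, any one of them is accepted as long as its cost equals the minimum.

Selinger DP (subsets sized 1..n):
  {C}: scan cost=20, card=20
  {D}: scan cost=100, card=100
  {A}: scan cost=60, card=60
  {B}: scan cost=300, card=300
  {CD}: card=200; try (C,hash)→400, (C,nl_idx)→800, (D,merge)→940, (C,merge)→1020, (D,hash)→1440, (D,nl)→2020 …(+1); best=400 via (C,hash)
  {AC}: card=600; try (C,hash)→320, (A,merge)→560, (C,merge)→600, (A,hash)→760, (C,nl_idx)→960, (A,nl)→1220 …(+1); best=320 via (C,hash)
  {AB}: card=900; try (A,hash)→1320, (B,nl_idx)→1500, (B,merge)→3480, (A,merge)→3720, (B,hash)→5520, (B,nl)→18060 …(+1); best=1320 via (A,hash)
  {ACD}: card=6000; try (A,hash)→1320, (D,hash)→2320, (A,merge)→2620, (D,merge)→7720, (A,nl)→12400, (D,nl)→60320; best=1320 via (A,hash)
  {ABC}: card=9000; try (C,hash)→2420, (B,hash)→6320, (B,merge)→9920, (C,merge)→11340, (B,nl_idx)→14720, (C,nl_idx)→14820 …(+2); best=2420 via (C,hash)
  {ABCD}: card=90000; try (B,hash)→12720, (D,hash)→12820, (B,merge)→88320, (D,merge)→138220, (B,nl_idx)→145320, (D,nl)→902420 …(+1); best=12720 via (B,hash)

cost=12720; order=D,C,A,B; methods=hash,hash,hash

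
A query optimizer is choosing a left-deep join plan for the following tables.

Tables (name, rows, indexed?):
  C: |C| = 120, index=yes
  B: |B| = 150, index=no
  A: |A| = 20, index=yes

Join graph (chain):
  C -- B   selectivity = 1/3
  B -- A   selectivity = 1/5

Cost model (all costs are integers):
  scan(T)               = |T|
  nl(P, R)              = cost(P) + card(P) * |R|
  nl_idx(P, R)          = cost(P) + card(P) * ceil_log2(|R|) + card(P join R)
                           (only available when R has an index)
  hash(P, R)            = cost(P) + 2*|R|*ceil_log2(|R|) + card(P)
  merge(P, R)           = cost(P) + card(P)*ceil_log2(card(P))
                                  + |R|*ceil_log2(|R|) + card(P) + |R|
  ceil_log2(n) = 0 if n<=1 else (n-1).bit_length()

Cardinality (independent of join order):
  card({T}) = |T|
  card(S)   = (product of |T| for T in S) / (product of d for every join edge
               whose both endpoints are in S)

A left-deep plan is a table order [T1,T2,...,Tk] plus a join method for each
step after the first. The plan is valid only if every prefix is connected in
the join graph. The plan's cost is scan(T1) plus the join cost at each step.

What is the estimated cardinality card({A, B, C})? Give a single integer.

24000

Tables in S: A(20), B(150), C(120)
Edges inside S: C-B(d=3), B-A(d=5)
numerator = 20 * 150 * 120 = 360000
denominator = 3 * 5 = 15
card(S) = 360000 / 15 = 24000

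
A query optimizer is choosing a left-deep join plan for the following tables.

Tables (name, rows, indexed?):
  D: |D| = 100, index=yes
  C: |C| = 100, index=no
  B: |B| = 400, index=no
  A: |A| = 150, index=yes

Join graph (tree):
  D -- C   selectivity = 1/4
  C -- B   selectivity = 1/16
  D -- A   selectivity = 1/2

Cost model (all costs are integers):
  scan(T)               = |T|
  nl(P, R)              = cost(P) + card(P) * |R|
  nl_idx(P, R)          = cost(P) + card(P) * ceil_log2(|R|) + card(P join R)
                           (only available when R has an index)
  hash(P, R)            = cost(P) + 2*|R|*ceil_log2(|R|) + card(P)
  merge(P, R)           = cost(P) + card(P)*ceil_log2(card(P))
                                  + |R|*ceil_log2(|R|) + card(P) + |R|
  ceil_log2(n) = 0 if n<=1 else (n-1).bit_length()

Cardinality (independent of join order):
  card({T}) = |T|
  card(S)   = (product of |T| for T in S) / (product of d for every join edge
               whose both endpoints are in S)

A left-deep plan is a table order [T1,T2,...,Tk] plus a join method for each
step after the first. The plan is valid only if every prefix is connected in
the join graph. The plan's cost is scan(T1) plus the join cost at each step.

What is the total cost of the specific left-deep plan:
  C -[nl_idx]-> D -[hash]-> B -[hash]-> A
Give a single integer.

step 1: scan C: cost=100, card=100
step 2: join D via nl_idx
    card(P join D) = 100*100/(4) = 2500
    cost = 100 + 100*7 + 2500 = 3300
step 3: join B via hash
    card(P join B) = 2500*400/(16) = 62500
    cost = 3300 + 2*400*9 + 2500 = 13000
step 4: join A via hash
    card(P join A) = 62500*150/(2) = 4687500
    cost = 13000 + 2*150*8 + 62500 = 77900

77900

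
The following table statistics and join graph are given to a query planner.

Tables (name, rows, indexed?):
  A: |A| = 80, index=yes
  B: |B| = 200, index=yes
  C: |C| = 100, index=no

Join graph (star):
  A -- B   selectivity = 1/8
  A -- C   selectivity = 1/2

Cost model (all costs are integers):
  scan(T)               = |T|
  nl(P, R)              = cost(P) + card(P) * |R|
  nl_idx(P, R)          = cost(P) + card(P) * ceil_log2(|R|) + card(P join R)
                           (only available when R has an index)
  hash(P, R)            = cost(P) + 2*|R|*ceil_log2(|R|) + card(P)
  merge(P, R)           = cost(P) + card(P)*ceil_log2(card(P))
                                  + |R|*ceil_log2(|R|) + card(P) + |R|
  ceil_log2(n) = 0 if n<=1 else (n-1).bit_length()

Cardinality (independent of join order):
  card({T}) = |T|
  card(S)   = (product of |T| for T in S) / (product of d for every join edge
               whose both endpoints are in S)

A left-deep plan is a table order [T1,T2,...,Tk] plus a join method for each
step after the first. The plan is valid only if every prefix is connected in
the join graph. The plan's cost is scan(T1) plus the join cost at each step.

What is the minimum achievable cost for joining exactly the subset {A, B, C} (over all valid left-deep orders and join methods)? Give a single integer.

4920

Selinger DP over subsets of {A,B,C}:
  {A}: scan cost=80, card=80
  {B}: scan cost=200, card=200
  {C}: scan cost=100, card=100
  {AB}: card=2000; try (A,hash)→1520, (B,merge)→2520, (A,merge)→2640, (B,nl_idx)→2720, (B,hash)→3360, (A,nl_idx)→3600 …(+2); best=1520 via (A,hash)
  {AC}: card=4000; try (A,hash)→1320, (C,merge)→1520, (A,merge)→1540, (C,hash)→1560, (A,nl_idx)→4800, (C,nl)→8080 …(+1); best=1320 via (A,hash)
  {ABC}: card=100000; try (C,hash)→4920, (B,hash)→8520, (C,merge)→26320, (B,merge)→55120, (B,nl_idx)→133320, (C,nl)→201520 …(+1); best=4920 via (C,hash)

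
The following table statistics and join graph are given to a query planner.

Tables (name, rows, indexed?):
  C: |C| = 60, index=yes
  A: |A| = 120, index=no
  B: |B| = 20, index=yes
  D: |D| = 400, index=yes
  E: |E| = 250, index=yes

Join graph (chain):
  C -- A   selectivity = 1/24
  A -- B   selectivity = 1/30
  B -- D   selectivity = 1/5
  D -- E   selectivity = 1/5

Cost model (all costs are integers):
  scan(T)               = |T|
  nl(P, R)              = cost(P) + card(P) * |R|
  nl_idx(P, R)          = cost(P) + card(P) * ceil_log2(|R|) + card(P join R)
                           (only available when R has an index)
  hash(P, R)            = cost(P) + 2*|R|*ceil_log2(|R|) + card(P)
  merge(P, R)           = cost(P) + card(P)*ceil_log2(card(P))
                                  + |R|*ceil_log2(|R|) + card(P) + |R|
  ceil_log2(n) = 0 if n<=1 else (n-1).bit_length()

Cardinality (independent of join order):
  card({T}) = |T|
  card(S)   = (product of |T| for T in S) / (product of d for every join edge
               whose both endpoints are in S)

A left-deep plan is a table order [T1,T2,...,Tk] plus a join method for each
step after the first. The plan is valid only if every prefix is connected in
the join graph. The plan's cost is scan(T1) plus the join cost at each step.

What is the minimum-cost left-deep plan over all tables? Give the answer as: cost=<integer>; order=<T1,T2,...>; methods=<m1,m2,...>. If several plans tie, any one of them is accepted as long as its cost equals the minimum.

Selinger DP (subsets sized 1..n):
  {C}: scan cost=60, card=60
  {A}: scan cost=120, card=120
  {B}: scan cost=20, card=20
  {D}: scan cost=400, card=400
  {E}: scan cost=250, card=250
  {AC}: card=300; try (C,hash)→960, (C,nl_idx)→1140, (A,merge)→1440, (C,merge)→1500, (A,hash)→1800, (A,nl)→7260 …(+1); best=960 via (C,hash)
  {AB}: card=80; try (B,hash)→440, (B,nl_idx)→800, (A,merge)→1100, (B,merge)→1200, (A,hash)→1720, (A,nl)→2420 …(+1); best=440 via (B,hash)
  {BD}: card=1600; try (B,hash)→1000, (D,nl_idx)→1800, (B,nl_idx)→4000, (D,merge)→4140, (B,merge)→4520, (D,hash)→7240 …(+2); best=1000 via (B,hash)
  {DE}: card=20000; try (E,hash)→4800, (D,merge)→6500, (E,merge)→6650, (D,hash)→7700, (D,nl_idx)→22500, (E,nl_idx)→23600 …(+2); best=4800 via (E,hash)
  {ABC}: card=200; try (C,nl_idx)→1120, (C,hash)→1240, (B,hash)→1460, (C,merge)→1500, (B,nl_idx)→2660, (B,merge)→4080 …(+2); best=1120 via (C,nl_idx)
  {ABD}: card=6400; try (A,hash)→4280, (D,merge)→5080, (D,nl_idx)→7560, (D,hash)→7720, (A,merge)→21160, (D,nl)→32440 …(+1); best=4280 via (A,hash)
  {BDE}: card=80000; try (E,hash)→6600, (E,merge)→22450, (B,hash)→25000, (E,nl_idx)→93800, (B,nl_idx)→184800, (B,merge)→324920 …(+2); best=6600 via (E,hash)
  {ABCD}: card=16000; try (D,merge)→6920, (D,hash)→8520, (C,hash)→11400, (D,nl_idx)→18920, (C,nl_idx)→58680, (D,nl)→81120 …(+2); best=6920 via (D,merge)
  {ABDE}: card=320000; try (E,hash)→14680, (A,hash)→88280, (E,merge)→96130, (E,nl_idx)→375480, (A,merge)→1447560, (E,nl)→1604280 …(+1); best=14680 via (E,hash)
  {ABCDE}: card=800000; try (E,hash)→26920, (E,merge)→249170, (C,hash)→335400, (E,nl_idx)→934920, (C,nl_idx)→2734680, (E,nl)→4006920 …(+2); best=26920 via (E,hash)

cost=26920; order=A,B,C,D,E; methods=hash,nl_idx,merge,hash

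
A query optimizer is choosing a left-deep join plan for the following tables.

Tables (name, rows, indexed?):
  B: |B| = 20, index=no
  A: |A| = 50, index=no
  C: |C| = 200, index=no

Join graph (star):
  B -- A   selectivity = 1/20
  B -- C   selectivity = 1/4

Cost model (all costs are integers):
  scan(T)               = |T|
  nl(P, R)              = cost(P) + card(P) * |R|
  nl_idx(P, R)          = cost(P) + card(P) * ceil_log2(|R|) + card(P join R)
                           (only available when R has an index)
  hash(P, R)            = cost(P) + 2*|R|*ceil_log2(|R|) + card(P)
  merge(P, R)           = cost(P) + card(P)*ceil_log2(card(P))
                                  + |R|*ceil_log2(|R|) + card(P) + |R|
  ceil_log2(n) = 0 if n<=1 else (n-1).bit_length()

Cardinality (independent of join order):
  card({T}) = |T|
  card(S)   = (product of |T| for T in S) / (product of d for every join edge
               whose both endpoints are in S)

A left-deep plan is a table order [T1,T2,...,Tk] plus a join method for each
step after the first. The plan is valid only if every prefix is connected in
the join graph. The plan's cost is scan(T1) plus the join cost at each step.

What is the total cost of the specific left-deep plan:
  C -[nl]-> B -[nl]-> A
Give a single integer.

step 1: scan C: cost=200, card=200
step 2: join B via nl
    card(P join B) = 200*20/(4) = 1000
    cost = 200 + 200*20 = 4200
step 3: join A via nl
    card(P join A) = 1000*50/(20) = 2500
    cost = 4200 + 1000*50 = 54200

54200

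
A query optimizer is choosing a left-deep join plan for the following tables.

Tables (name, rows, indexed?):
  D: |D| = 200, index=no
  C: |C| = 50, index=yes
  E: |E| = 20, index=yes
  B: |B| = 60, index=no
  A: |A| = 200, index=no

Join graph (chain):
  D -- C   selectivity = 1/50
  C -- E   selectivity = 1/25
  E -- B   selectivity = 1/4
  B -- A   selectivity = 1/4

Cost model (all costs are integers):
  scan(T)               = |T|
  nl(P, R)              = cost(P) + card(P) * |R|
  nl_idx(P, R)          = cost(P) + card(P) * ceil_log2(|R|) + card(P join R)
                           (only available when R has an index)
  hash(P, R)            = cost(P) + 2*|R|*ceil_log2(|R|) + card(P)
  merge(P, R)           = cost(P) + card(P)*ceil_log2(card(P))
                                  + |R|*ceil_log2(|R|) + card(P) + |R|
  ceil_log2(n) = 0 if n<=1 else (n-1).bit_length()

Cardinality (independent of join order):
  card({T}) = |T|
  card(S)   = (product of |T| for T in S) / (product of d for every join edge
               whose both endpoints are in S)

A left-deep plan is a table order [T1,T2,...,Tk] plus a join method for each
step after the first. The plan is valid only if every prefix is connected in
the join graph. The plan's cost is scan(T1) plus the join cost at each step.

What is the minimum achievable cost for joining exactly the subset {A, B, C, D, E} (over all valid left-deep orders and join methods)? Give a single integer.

7880

Selinger DP over subsets of {A,B,C,D,E}:
  {D}: scan cost=200, card=200
  {C}: scan cost=50, card=50
  {E}: scan cost=20, card=20
  {B}: scan cost=60, card=60
  {A}: scan cost=200, card=200
  {CD}: card=200; try (C,hash)→1000, (C,nl_idx)→1600, (D,merge)→2200, (C,merge)→2350, (D,hash)→3300, (D,nl)→10050 …(+1); best=1000 via (C,hash)
  {CE}: card=40; try (C,nl_idx)→180, (E,hash)→300, (E,nl_idx)→340, (C,merge)→490, (E,merge)→520, (C,hash)→640 …(+2); best=180 via (C,nl_idx)
  {BE}: card=300; try (E,hash)→320, (B,merge)→560, (E,merge)→600, (E,nl_idx)→660, (B,hash)→760, (B,nl)→1220 …(+1); best=320 via (E,hash)
  {AB}: card=3000; try (B,hash)→1120, (A,merge)→2280, (B,merge)→2420, (A,hash)→3320, (A,nl)→12060, (B,nl)→12200; best=1120 via (B,hash)
  {CDE}: card=160; try (E,hash)→1400, (E,nl_idx)→2160, (D,merge)→2260, (E,merge)→2920, (D,hash)→3420, (E,nl)→5000 …(+1); best=1400 via (E,hash)
  {BCE}: card=600; try (B,merge)→880, (B,hash)→940, (C,hash)→1220, (B,nl)→2580, (C,nl_idx)→2720, (C,merge)→3670 …(+1); best=880 via (B,merge)
  {ABE}: card=15000; try (A,hash)→3820, (E,hash)→4320, (A,merge)→5120, (E,nl_idx)→31120, (E,merge)→40240, (A,nl)→60320 …(+1); best=3820 via (A,hash)
  {BCDE}: card=2400; try (B,hash)→2280, (B,merge)→3260, (D,hash)→4680, (D,merge)→9280, (B,nl)→11000, (D,nl)→120880; best=2280 via (B,hash)
  {ABCE}: card=30000; try (A,hash)→4680, (A,merge)→9280, (C,hash)→19420, (A,nl)→120880, (C,nl_idx)→123820, (C,merge)→229170 …(+1); best=4680 via (A,hash)
  {ABCDE}: card=120000; try (A,hash)→7880, (A,merge)→35280, (D,hash)→37880, (A,nl)→482280, (D,merge)→486480, (D,nl)→6004680; best=7880 via (A,hash)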